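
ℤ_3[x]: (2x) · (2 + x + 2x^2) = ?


Expand and collect like terms; reduce coefficients mod 3:
x^0: 0·2 = 0 ≡ 0 (mod 3)
x^1: 0·1 + 2·2 = 4 ≡ 1 (mod 3)
x^2: 0·2 + 2·1 = 2 ≡ 2 (mod 3)
x^3: 2·2 = 4 ≡ 1 (mod 3)
Result: x + 2x^2 + x^3

f · g = x + 2x^2 + x^3


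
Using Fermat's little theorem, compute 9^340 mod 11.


Fermat's little theorem: if p is prime and gcd(a,p)=1, then a^(p-1) ≡ 1 (mod p)
p = 11 is prime, gcd(9,11) = 1
Reduce exponent: 340 mod 10 = 0
So 9^340 ≡ 9^0 (mod 11)
9^0 = 1

9^340 ≡ 1 (mod 11)


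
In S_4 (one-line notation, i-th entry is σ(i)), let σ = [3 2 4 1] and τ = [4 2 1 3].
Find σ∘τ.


σ∘τ: apply τ first, then σ
1 →τ 4 →σ 1
2 →τ 2 →σ 2
3 →τ 1 →σ 3
4 →τ 3 →σ 4

σ∘τ = [1 2 3 4]


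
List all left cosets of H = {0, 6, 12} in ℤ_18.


H = {0, 6, 12}, |H| = 3
Number of cosets = |G|/|H| = 18/3 = 6
0 + H = {0, 6, 12}
1 + H = {1, 7, 13}
2 + H = {2, 8, 14}
3 + H = {3, 9, 15}
4 + H = {4, 10, 16}
5 + H = {5, 11, 17}

Cosets: 0+H={0,6,12}; 1+H={1,7,13}; 2+H={2,8,14}; 3+H={3,9,15}; 4+H={4,10,16}; 5+H={5,11,17}


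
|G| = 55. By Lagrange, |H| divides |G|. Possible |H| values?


Lagrange's theorem: |H| divides |G|
|G| = 55
Divisors of 55: 1, 5, 11, 55

Possible subgroup orders: {1, 5, 11, 55}


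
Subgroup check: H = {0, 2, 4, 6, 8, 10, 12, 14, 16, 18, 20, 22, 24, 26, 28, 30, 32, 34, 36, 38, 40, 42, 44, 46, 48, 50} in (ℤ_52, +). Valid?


Subgroup test for H = {0, 2, 4, 6, 8, 10, 12, 14, 16, 18, 20, 22, 24, 26, 28, 30, 32, 34, 36, 38, 40, 42, 44, 46, 48, 50} in (ℤ_52, +):
(1) 0 ∈ H? Yes
(2) Closure: for all a,b ∈ H, (a+b) mod 52 ∈ H? Yes
(3) Inverses: for all a ∈ H, -a mod 52 ∈ H? Yes

Yes, H is a subgroup of ℤ_52


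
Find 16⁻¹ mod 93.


Use the extended Euclidean algorithm to write 1 = 16·s + 93·t; then s mod 93 is the inverse.
Euclidean algorithm:
  16 = 0·93 + 16
  93 = 5·16 + 13
  16 = 1·13 + 3
  13 = 4·3 + 1
  3 = 3·1 + 0
gcd(16,93) = 1
Back-substitution gives: 16·(-29) + 93·(5) = 1
So 16⁻¹ ≡ -29 ≡ 64 (mod 93)
Check: 16 × 64 = 1024 ≡ 1 (mod 93) ✓

16⁻¹ ≡ 64 (mod 93)


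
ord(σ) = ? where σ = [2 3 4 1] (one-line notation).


Cycle decomposition: (1 2 3 4)
Cycle lengths: 4
Order = lcm(4) = 4

ord(σ) = 4


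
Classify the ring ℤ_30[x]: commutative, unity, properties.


ℤ_30 has zero divisors (2·15 ≡ 0), and these lift to constant zero divisors in ℤ_30[x]; so not an integral domain
Commutative: Yes
Integral domain: No
Has unity: Yes

ℤ_30[x]: Commutative=Yes, Unity=Yes


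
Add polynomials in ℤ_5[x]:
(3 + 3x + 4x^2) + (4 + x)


Add coefficients mod 5:
x^0: 3 + 4 = 2 (mod 5)
x^1: 3 + 1 = 4 (mod 5)
x^2: 4 + 0 = 4 (mod 5)
Result: 2 + 4x + 4x^2

f + g = 2 + 4x + 4x^2


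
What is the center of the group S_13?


Z(G) = {g ∈ G | gx = xg for all x ∈ G}
S_n is non-abelian for n ≥ 3; Z(S_13) is trivial

Z(S_13) = {e}


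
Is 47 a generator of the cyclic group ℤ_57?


g generates ℤ_n iff gcd(g, n) = 1
gcd(47, 57) = 1
Since gcd = 1, 47 is a generator.

Yes, 47 generates ℤ_57


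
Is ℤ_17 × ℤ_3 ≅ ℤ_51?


Comparing ℤ_17 × ℤ_3 and ℤ_51:
gcd(17,3) = 1, so ℤ_17 × ℤ_3 ≅ ℤ_51 (CRT)

Yes, ℤ_17 × ℤ_3 ≅ ℤ_51


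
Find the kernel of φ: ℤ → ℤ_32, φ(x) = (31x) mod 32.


Kernel = preimage of identity
ker(φ) = {x ∈ ℤ : 31x ≡ 0 (mod 32)}. gcd(31,32) = 1, so 31x ≡ 0 (mod 32) ⟺ x ≡ 0 (mod 32/1 = 32). Hence ker(φ) = 32ℤ

ker(φ) = 32ℤ


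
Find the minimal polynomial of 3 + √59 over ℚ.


Let α = 3 + √59. Then α - 3 = √59, so (α - 3)² = 59, giving α² - 6α - 50 = 0. Degree 2 and α ∉ ℚ, so this is the minimal polynomial.

Minimal polynomial: x² - 6x - 50


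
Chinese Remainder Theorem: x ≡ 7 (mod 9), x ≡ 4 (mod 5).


m₁ = 9, m₂ = 5, gcd = 1, so CRT applies. M = m₁·m₂ = 45
Let M₁ = M/m₁ = 5, M₂ = M/m₂ = 9
Find y₁ ≡ M₁⁻¹ (mod m₁): 5⁻¹ ≡ 2 (mod 9)
Find y₂ ≡ M₂⁻¹ (mod m₂): 9⁻¹ ≡ 4 (mod 5)
x = a₁·M₁·y₁ + a₂·M₂·y₂ = 7·5·2 + 4·9·4 = 214
Reduce mod 45: x ≡ 34
Check: 34 mod 9 = 7 ✓, 34 mod 5 = 4 ✓

x ≡ 34 (mod 45)


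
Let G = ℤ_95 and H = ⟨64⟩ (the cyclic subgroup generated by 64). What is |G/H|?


|⟨64⟩| = n / gcd(64, 95) = 95 / 1 = 95
H is normal (ℤ_95 is abelian).
|G/H| = |G| / |H| = 95 / 95 = 1

|G/H| = 1


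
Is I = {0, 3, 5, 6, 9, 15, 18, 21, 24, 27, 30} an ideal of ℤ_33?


Check ideal conditions for I = {0, 3, 5, 6, 9, 15, 18, 21, 24, 27, 30} in ℤ_33:
(1) I is an additive subgroup? No
(2) For r ∈ ℤ_33 and a ∈ I: r·a ∈ I? No  [counterexample: r=2, a=5, r·a mod 33 = 10 ∉ I]

No, I is not an ideal of ℤ_33


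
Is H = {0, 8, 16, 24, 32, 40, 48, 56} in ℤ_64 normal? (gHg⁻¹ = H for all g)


H = {0, 8, 16, 24, 32, 40, 48, 56} in ℤ_64
ℤ_64 is abelian; every subgroup of an abelian group is normal

Yes, normal subgroup


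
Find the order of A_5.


|A_n| = n!/2 (even permutations)
|A_5| = 5!/2 = 120/2 = 60

|A_5| = 60


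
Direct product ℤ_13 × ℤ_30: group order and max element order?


|ℤ_13 × ℤ_30| = 13 × 30 = 390
Max element order = lcm(13,30) = 390
Cyclic? Yes (gcd=1)

|ℤ_13×ℤ_30| = 390, max element order = 390


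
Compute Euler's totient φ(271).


Factor n: 271 = 271
φ(n) = n · ∏(1 - 1/p) over distinct primes p | n
φ(271) = 271 · (1 - 1/271) = 270

φ(271) = 270


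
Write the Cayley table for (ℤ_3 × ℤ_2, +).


Elements: {(0,0), (0,1), (1,0), (1,1), (2,0), (2,1)}
Operation: componentwise addition mod (3, 2)
Entry (a, b) = ((a₁+b₁) mod 3, (a₂+b₂) mod 2)

Cayley table:
      | (0,0) | (0,1) | (1,0) | (1,1) | (2,0) | (2,1)
(0,0) | (0,0) | (0,1) | (1,0) | (1,1) | (2,0) | (2,1)
(0,1) | (0,1) | (0,0) | (1,1) | (1,0) | (2,1) | (2,0)
(1,0) | (1,0) | (1,1) | (2,0) | (2,1) | (0,0) | (0,1)
(1,1) | (1,1) | (1,0) | (2,1) | (2,0) | (0,1) | (0,0)
(2,0) | (2,0) | (2,1) | (0,0) | (0,1) | (1,0) | (1,1)
(2,1) | (2,1) | (2,0) | (0,1) | (0,0) | (1,1) | (1,0)


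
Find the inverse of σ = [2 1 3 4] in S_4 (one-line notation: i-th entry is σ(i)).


To find σ⁻¹, swap domain and range:
σ(1) = 2 → σ⁻¹(2) = 1
σ(2) = 1 → σ⁻¹(1) = 2
σ(3) = 3 → σ⁻¹(3) = 3
σ(4) = 4 → σ⁻¹(4) = 4

σ⁻¹ = [2 1 3 4]


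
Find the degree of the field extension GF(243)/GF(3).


GF(243) = GF(3^5), so the extension degree is 5

[GF(243)/GF(3)] = 5


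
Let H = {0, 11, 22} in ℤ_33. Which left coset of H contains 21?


21 + H = {21 + h (mod 33) : h ∈ H}
21+0=21, 21+11=32, 21+22=10
21 + H = {10, 21, 32} = 10 + H

21 + H = {10, 21, 32}


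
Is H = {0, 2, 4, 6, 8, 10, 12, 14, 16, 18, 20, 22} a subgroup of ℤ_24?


Subgroup test for H = {0, 2, 4, 6, 8, 10, 12, 14, 16, 18, 20, 22} in (ℤ_24, +):
(1) 0 ∈ H? Yes
(2) Closure: for all a,b ∈ H, (a+b) mod 24 ∈ H? Yes
(3) Inverses: for all a ∈ H, -a mod 24 ∈ H? Yes

Yes, H is a subgroup of ℤ_24


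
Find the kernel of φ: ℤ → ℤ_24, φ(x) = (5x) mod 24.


Kernel = preimage of identity
ker(φ) = {x ∈ ℤ : 5x ≡ 0 (mod 24)}. gcd(5,24) = 1, so 5x ≡ 0 (mod 24) ⟺ x ≡ 0 (mod 24/1 = 24). Hence ker(φ) = 24ℤ

ker(φ) = 24ℤ


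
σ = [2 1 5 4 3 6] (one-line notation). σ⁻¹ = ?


To find σ⁻¹, swap domain and range:
σ(1) = 2 → σ⁻¹(2) = 1
σ(2) = 1 → σ⁻¹(1) = 2
σ(3) = 5 → σ⁻¹(5) = 3
σ(4) = 4 → σ⁻¹(4) = 4
σ(5) = 3 → σ⁻¹(3) = 5
σ(6) = 6 → σ⁻¹(6) = 6

σ⁻¹ = [2 1 5 4 3 6]


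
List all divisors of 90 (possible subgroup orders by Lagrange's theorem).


Lagrange's theorem: |H| divides |G|
|G| = 90
Divisors of 90: 1, 2, 3, 5, 6, 9, 10, 15, 18, 30, 45, 90

Possible subgroup orders: {1, 2, 3, 5, 6, 9, 10, 15, 18, 30, 45, 90}


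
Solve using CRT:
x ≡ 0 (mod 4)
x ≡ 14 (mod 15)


m₁ = 4, m₂ = 15, gcd = 1, so CRT applies. M = m₁·m₂ = 60
Let M₁ = M/m₁ = 15, M₂ = M/m₂ = 4
Find y₁ ≡ M₁⁻¹ (mod m₁): 15⁻¹ ≡ 3 (mod 4)
Find y₂ ≡ M₂⁻¹ (mod m₂): 4⁻¹ ≡ 4 (mod 15)
x = a₁·M₁·y₁ + a₂·M₂·y₂ = 0·15·3 + 14·4·4 = 224
Reduce mod 60: x ≡ 44
Check: 44 mod 4 = 0 ✓, 44 mod 15 = 14 ✓

x ≡ 44 (mod 60)


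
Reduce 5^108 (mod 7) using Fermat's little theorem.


Fermat's little theorem: if p is prime and gcd(a,p)=1, then a^(p-1) ≡ 1 (mod p)
p = 7 is prime, gcd(5,7) = 1
Reduce exponent: 108 mod 6 = 0
So 5^108 ≡ 5^0 (mod 7)
5^0 = 1

5^108 ≡ 1 (mod 7)


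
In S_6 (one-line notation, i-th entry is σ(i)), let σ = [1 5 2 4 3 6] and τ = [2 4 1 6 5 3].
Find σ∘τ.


σ∘τ: apply τ first, then σ
1 →τ 2 →σ 5
2 →τ 4 →σ 4
3 →τ 1 →σ 1
4 →τ 6 →σ 6
5 →τ 5 →σ 3
6 →τ 3 →σ 2

σ∘τ = [5 4 1 6 3 2]


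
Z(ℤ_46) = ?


Z(G) = {g ∈ G | gx = xg for all x ∈ G}
ℤ_46 is abelian, so Z(G) = G

Z(ℤ_46) = ℤ_46


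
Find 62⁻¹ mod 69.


Use the extended Euclidean algorithm to write 1 = 62·s + 69·t; then s mod 69 is the inverse.
Euclidean algorithm:
  62 = 0·69 + 62
  69 = 1·62 + 7
  62 = 8·7 + 6
  7 = 1·6 + 1
  6 = 6·1 + 0
gcd(62,69) = 1
Back-substitution gives: 62·(-10) + 69·(9) = 1
So 62⁻¹ ≡ -10 ≡ 59 (mod 69)
Check: 62 × 59 = 3658 ≡ 1 (mod 69) ✓

62⁻¹ ≡ 59 (mod 69)


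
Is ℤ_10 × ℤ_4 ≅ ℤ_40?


Comparing ℤ_10 × ℤ_4 and ℤ_40:
gcd(10,4) = 2 ≠ 1. Max element order in ℤ_10×ℤ_4 is lcm(10,4) = 20 < 40, so it has no element of order 40

No, ℤ_10 × ℤ_4 ≇ ℤ_40


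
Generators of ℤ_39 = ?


g generates ℤ_n iff gcd(g,n) = 1
Prime factors of 39: 3, 13
Generators are g ∈ {1,...,38} not divisible by any of these primes.
Generators: {1, 2, 4, 5, 7, 8, 10, 11, 14, 16, 17, 19, 20, 22, 23, 25, 28, 29, 31, 32, 34, 35, 37, 38}
Number of generators = φ(39) = 24

Generators of ℤ_39 = {1, 2, 4, 5, 7, 8, 10, 11, 14, 16, 17, 19, 20, 22, 23, 25, 28, 29, 31, 32, 34, 35, 37, 38}


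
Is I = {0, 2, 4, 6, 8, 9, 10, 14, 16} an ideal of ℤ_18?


Check ideal conditions for I = {0, 2, 4, 6, 8, 9, 10, 14, 16} in ℤ_18:
(1) I is an additive subgroup? No
(2) For r ∈ ℤ_18 and a ∈ I: r·a ∈ I? No  [counterexample: r=2, a=6, r·a mod 18 = 12 ∉ I]

No, I is not an ideal of ℤ_18


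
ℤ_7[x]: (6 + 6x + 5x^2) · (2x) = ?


Expand and collect like terms; reduce coefficients mod 7:
x^0: 6·0 = 0 ≡ 0 (mod 7)
x^1: 6·2 + 6·0 = 12 ≡ 5 (mod 7)
x^2: 6·2 + 5·0 = 12 ≡ 5 (mod 7)
x^3: 5·2 = 10 ≡ 3 (mod 7)
Result: 5x + 5x^2 + 3x^3

f · g = 5x + 5x^2 + 3x^3


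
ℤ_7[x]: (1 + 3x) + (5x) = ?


Add coefficients mod 7:
x^0: 1 + 0 = 1 (mod 7)
x^1: 3 + 5 = 1 (mod 7)
Result: 1 + x

f + g = 1 + x


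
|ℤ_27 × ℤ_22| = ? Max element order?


|ℤ_27 × ℤ_22| = 27 × 22 = 594
Max element order = lcm(27,22) = 594
Cyclic? Yes (gcd=1)

|ℤ_27×ℤ_22| = 594, max element order = 594


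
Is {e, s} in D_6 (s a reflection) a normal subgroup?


H = {e, s} in D_6 (s a reflection)
r·s·r⁻¹ = sr⁻² ≠ s for n ≥ 3, so {e, s} is not closed under conjugation

No, not a normal subgroup


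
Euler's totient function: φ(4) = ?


φ(n) = count of k ∈ {1,...,n} with gcd(k,n)=1
Coprimes to 4: {1, 3}
Count: 2

φ(4) = 2


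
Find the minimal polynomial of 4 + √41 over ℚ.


Let α = 4 + √41. Then α - 4 = √41, so (α - 4)² = 41, giving α² - 8α - 25 = 0. Degree 2 and α ∉ ℚ, so this is the minimal polynomial.

Minimal polynomial: x² - 8x - 25


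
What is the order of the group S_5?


|S_n| = n! (number of permutations of n symbols)
|S_5| = 5! = 120

|S_5| = 120


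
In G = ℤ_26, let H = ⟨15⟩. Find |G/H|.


|⟨15⟩| = n / gcd(15, 26) = 26 / 1 = 26
H is normal (ℤ_26 is abelian).
|G/H| = |G| / |H| = 26 / 26 = 1

|G/H| = 1


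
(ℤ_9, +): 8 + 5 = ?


Operation: addition mod 9
8 + 5 = (a + b) mod 9 with a = 8, b = 5

8 + 5 = 4


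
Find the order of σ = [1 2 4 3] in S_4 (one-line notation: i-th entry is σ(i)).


Cycle decomposition: (3 4)
Cycle lengths: 2
Order = lcm(2) = 2

ord(σ) = 2


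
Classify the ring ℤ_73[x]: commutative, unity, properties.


ℤ_73 is a field (n prime), so ℤ_73[x] is a commutative integral domain with unity
Commutative: Yes
Integral domain: Yes
Has unity: Yes

ℤ_73[x]: Commutative=Yes, Unity=Yes


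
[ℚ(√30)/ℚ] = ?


√30 has minimal polynomial x² - 30 (irreducible over ℚ since 30 is squarefree)

[ℚ(√30)/ℚ] = 2


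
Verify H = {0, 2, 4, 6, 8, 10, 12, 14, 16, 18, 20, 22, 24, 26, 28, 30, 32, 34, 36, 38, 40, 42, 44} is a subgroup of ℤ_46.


Subgroup test for H = {0, 2, 4, 6, 8, 10, 12, 14, 16, 18, 20, 22, 24, 26, 28, 30, 32, 34, 36, 38, 40, 42, 44} in (ℤ_46, +):
(1) 0 ∈ H? Yes
(2) Closure: for all a,b ∈ H, (a+b) mod 46 ∈ H? Yes
(3) Inverses: for all a ∈ H, -a mod 46 ∈ H? Yes

Yes, H is a subgroup of ℤ_46


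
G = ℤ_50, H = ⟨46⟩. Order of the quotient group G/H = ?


|⟨46⟩| = n / gcd(46, 50) = 50 / 2 = 25
H is normal (ℤ_50 is abelian).
|G/H| = |G| / |H| = 50 / 25 = 2

|G/H| = 2


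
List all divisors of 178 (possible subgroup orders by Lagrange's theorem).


Lagrange's theorem: |H| divides |G|
|G| = 178
Divisors of 178: 1, 2, 89, 178

Possible subgroup orders: {1, 2, 89, 178}


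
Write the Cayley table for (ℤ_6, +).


Elements: {0, 1, 2, 3, 4, 5}
Operation: addition mod 6
Entry (a, b) = (a + b) mod 6

Cayley table:
  | 0 | 1 | 2 | 3 | 4 | 5
0 | 0 | 1 | 2 | 3 | 4 | 5
1 | 1 | 2 | 3 | 4 | 5 | 0
2 | 2 | 3 | 4 | 5 | 0 | 1
3 | 3 | 4 | 5 | 0 | 1 | 2
4 | 4 | 5 | 0 | 1 | 2 | 3
5 | 5 | 0 | 1 | 2 | 3 | 4


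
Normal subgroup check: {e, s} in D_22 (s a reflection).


H = {e, s} in D_22 (s a reflection)
r·s·r⁻¹ = sr⁻² ≠ s for n ≥ 3, so {e, s} is not closed under conjugation

No, not a normal subgroup


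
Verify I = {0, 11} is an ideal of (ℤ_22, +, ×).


Check ideal conditions for I = {0, 11} in ℤ_22:
(1) I is an additive subgroup? Yes
(2) For r ∈ ℤ_22 and a ∈ I: r·a ∈ I? Yes

Yes, I is an ideal of ℤ_22


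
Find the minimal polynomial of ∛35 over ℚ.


∛35 satisfies x³ - 35 = 0, irreducible over ℚ (no rational root; 35 is not a perfect cube)

Minimal polynomial: x³ - 35


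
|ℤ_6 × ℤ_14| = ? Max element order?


|ℤ_6 × ℤ_14| = 6 × 14 = 84
Max element order = lcm(6,14) = 42
Cyclic? No (gcd=2)

|ℤ_6×ℤ_14| = 84, max element order = 42


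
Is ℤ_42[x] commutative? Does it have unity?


ℤ_42 has zero divisors (2·21 ≡ 0), and these lift to constant zero divisors in ℤ_42[x]; so not an integral domain
Commutative: Yes
Integral domain: No
Has unity: Yes

ℤ_42[x]: Commutative=Yes, Unity=Yes


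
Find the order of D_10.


|D_n| = 2n (n rotations and n reflections)
|D_10| = 2×10 = 20

|D_10| = 20


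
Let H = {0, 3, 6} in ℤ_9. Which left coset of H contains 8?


8 + H = {8 + h (mod 9) : h ∈ H}
8+0=8, 8+3=2, 8+6=5
8 + H = {2, 5, 8} = 2 + H

8 + H = {2, 5, 8}


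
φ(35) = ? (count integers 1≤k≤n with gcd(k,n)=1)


Factor n: 35 = 5 × 7
φ(n) = n · ∏(1 - 1/p) over distinct primes p | n
φ(35) = 35 · (1 - 1/5) · (1 - 1/7) = 24

φ(35) = 24


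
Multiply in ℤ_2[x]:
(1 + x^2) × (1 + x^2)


Expand and collect like terms; reduce coefficients mod 2:
x^0: 1·1 = 1 ≡ 1 (mod 2)
x^1: 1·0 + 0·1 = 0 ≡ 0 (mod 2)
x^2: 1·1 + 0·0 + 1·1 = 2 ≡ 0 (mod 2)
x^3: 0·1 + 1·0 = 0 ≡ 0 (mod 2)
x^4: 1·1 = 1 ≡ 1 (mod 2)
Result: 1 + x^4

f · g = 1 + x^4


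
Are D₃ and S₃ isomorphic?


Comparing D₃ and S₃:
Both are the unique non-abelian group of order 6

Yes, D₃ ≅ S₃


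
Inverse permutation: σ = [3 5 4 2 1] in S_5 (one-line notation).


To find σ⁻¹, swap domain and range:
σ(1) = 3 → σ⁻¹(3) = 1
σ(2) = 5 → σ⁻¹(5) = 2
σ(3) = 4 → σ⁻¹(4) = 3
σ(4) = 2 → σ⁻¹(2) = 4
σ(5) = 1 → σ⁻¹(1) = 5

σ⁻¹ = [5 4 1 3 2]


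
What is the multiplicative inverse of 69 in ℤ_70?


Use the extended Euclidean algorithm to write 1 = 69·s + 70·t; then s mod 70 is the inverse.
Euclidean algorithm:
  69 = 0·70 + 69
  70 = 1·69 + 1
  69 = 69·1 + 0
gcd(69,70) = 1
Back-substitution gives: 69·(-1) + 70·(1) = 1
So 69⁻¹ ≡ -1 ≡ 69 (mod 70)
Check: 69 × 69 = 4761 ≡ 1 (mod 70) ✓

69⁻¹ ≡ 69 (mod 70)


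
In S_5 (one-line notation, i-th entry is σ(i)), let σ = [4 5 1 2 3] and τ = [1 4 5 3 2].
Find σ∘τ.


σ∘τ: apply τ first, then σ
1 →τ 1 →σ 4
2 →τ 4 →σ 2
3 →τ 5 →σ 3
4 →τ 3 →σ 1
5 →τ 2 →σ 5

σ∘τ = [4 2 3 1 5]


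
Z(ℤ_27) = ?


Z(G) = {g ∈ G | gx = xg for all x ∈ G}
ℤ_27 is abelian, so Z(G) = G

Z(ℤ_27) = ℤ_27


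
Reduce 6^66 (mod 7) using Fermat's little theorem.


Fermat's little theorem: if p is prime and gcd(a,p)=1, then a^(p-1) ≡ 1 (mod p)
p = 7 is prime, gcd(6,7) = 1
Reduce exponent: 66 mod 6 = 0
So 6^66 ≡ 6^0 (mod 7)
6^0 = 1

6^66 ≡ 1 (mod 7)


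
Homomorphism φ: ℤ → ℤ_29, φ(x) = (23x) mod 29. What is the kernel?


Kernel = preimage of identity
ker(φ) = {x ∈ ℤ : 23x ≡ 0 (mod 29)}. gcd(23,29) = 1, so 23x ≡ 0 (mod 29) ⟺ x ≡ 0 (mod 29/1 = 29). Hence ker(φ) = 29ℤ

ker(φ) = 29ℤ


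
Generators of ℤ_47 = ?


g generates ℤ_n iff gcd(g,n) = 1
Prime factors of 47: 47
Generators are g ∈ {1,...,46} not divisible by any of these primes.
Generators: {1, 2, 3, 4, 5, 6, 7, 8, 9, 10, 11, 12, 13, 14, 15, 16, 17, 18, 19, 20, 21, 22, 23, 24, 25, 26, 27, 28, 29, 30, 31, 32, 33, 34, 35, 36, 37, 38, 39, 40, 41, 42, 43, 44, 45, 46}
Number of generators = φ(47) = 46

Generators of ℤ_47 = {1, 2, 3, 4, 5, 6, 7, 8, 9, 10, 11, 12, 13, 14, 15, 16, 17, 18, 19, 20, 21, 22, 23, 24, 25, 26, 27, 28, 29, 30, 31, 32, 33, 34, 35, 36, 37, 38, 39, 40, 41, 42, 43, 44, 45, 46}


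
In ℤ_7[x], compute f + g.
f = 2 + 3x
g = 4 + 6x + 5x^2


Add coefficients mod 7:
x^0: 2 + 4 = 6 (mod 7)
x^1: 3 + 6 = 2 (mod 7)
x^2: 0 + 5 = 5 (mod 7)
Result: 6 + 2x + 5x^2

f + g = 6 + 2x + 5x^2


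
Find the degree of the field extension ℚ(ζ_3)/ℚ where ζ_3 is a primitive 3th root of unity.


[ℚ(ζ_n):ℚ] = deg Φ_n(x) = φ(n). Here φ(3) = 2

[ℚ(ζ_3)/ℚ where ζ_3 is a primitive 3th root of unity] = 2


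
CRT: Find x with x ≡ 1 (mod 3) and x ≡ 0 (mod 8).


m₁ = 3, m₂ = 8, gcd = 1, so CRT applies. M = m₁·m₂ = 24
Let M₁ = M/m₁ = 8, M₂ = M/m₂ = 3
Find y₁ ≡ M₁⁻¹ (mod m₁): 8⁻¹ ≡ 2 (mod 3)
Find y₂ ≡ M₂⁻¹ (mod m₂): 3⁻¹ ≡ 3 (mod 8)
x = a₁·M₁·y₁ + a₂·M₂·y₂ = 1·8·2 + 0·3·3 = 16
Reduce mod 24: x ≡ 16
Check: 16 mod 3 = 1 ✓, 16 mod 8 = 0 ✓

x ≡ 16 (mod 24)


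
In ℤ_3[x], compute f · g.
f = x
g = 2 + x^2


Expand and collect like terms; reduce coefficients mod 3:
x^0: 0·2 = 0 ≡ 0 (mod 3)
x^1: 0·0 + 1·2 = 2 ≡ 2 (mod 3)
x^2: 0·1 + 1·0 = 0 ≡ 0 (mod 3)
x^3: 1·1 = 1 ≡ 1 (mod 3)
Result: 2x + x^3

f · g = 2x + x^3


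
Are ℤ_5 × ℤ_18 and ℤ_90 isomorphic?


Comparing ℤ_5 × ℤ_18 and ℤ_90:
gcd(5,18) = 1, so ℤ_5 × ℤ_18 ≅ ℤ_90 (CRT)

Yes, ℤ_5 × ℤ_18 ≅ ℤ_90


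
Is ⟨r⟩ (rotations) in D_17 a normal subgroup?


H = ⟨r⟩ (rotations) in D_17
The rotation subgroup ⟨r⟩ has index 2 in D_17, so it is normal

Yes, normal subgroup


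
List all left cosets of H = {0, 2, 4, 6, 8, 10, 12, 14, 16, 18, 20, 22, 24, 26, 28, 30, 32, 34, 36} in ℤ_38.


H = {0, 2, 4, 6, 8, 10, 12, 14, 16, 18, 20, 22, 24, 26, 28, 30, 32, 34, 36}, |H| = 19
Number of cosets = |G|/|H| = 38/19 = 2
0 + H = {0, 2, 4, 6, 8, 10, 12, 14, 16, 18, 20, 22, 24, 26, 28, 30, 32, 34, 36}
1 + H = {1, 3, 5, 7, 9, 11, 13, 15, 17, 19, 21, 23, 25, 27, 29, 31, 33, 35, 37}

Cosets: 0+H={0,2,4,6,8,10,12,14,16,18,20,22,24,26,28,30,32,34,36}; 1+H={1,3,5,7,9,11,13,15,17,19,21,23,25,27,29,31,33,35,37}


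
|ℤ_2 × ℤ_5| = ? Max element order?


|ℤ_2 × ℤ_5| = 2 × 5 = 10
Max element order = lcm(2,5) = 10
Cyclic? Yes (gcd=1)

|ℤ_2×ℤ_5| = 10, max element order = 10


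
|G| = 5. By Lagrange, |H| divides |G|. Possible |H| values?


Lagrange's theorem: |H| divides |G|
|G| = 5
Divisors of 5: 1, 5

Possible subgroup orders: {1, 5}


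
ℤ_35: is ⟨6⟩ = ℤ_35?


g generates ℤ_n iff gcd(g, n) = 1
gcd(6, 35) = 1
Since gcd = 1, 6 is a generator.

Yes, 6 generates ℤ_35


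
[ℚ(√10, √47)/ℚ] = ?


[ℚ(√10,√47):ℚ] = [ℚ(√10,√47):ℚ(√10)]·[ℚ(√10):ℚ] = 2·2 = 4

[ℚ(√10, √47)/ℚ] = 4


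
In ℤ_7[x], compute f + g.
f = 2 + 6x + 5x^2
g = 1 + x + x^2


Add coefficients mod 7:
x^0: 2 + 1 = 3 (mod 7)
x^1: 6 + 1 = 0 (mod 7)
x^2: 5 + 1 = 6 (mod 7)
Result: 3 + 6x^2

f + g = 3 + 6x^2


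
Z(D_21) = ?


Z(G) = {g ∈ G | gx = xg for all x ∈ G}
For odd n, Z(D_n) = {e}: no nontrivial rotation commutes with all reflections

Z(D_21) = {e}


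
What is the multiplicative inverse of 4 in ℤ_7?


Use the extended Euclidean algorithm to write 1 = 4·s + 7·t; then s mod 7 is the inverse.
Euclidean algorithm:
  4 = 0·7 + 4
  7 = 1·4 + 3
  4 = 1·3 + 1
  3 = 3·1 + 0
gcd(4,7) = 1
Back-substitution gives: 4·(2) + 7·(-1) = 1
So 4⁻¹ ≡ 2 ≡ 2 (mod 7)
Check: 4 × 2 = 8 ≡ 1 (mod 7) ✓

4⁻¹ ≡ 2 (mod 7)


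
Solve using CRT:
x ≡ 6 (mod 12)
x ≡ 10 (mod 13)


m₁ = 12, m₂ = 13, gcd = 1, so CRT applies. M = m₁·m₂ = 156
Let M₁ = M/m₁ = 13, M₂ = M/m₂ = 12
Find y₁ ≡ M₁⁻¹ (mod m₁): 13⁻¹ ≡ 1 (mod 12)
Find y₂ ≡ M₂⁻¹ (mod m₂): 12⁻¹ ≡ 12 (mod 13)
x = a₁·M₁·y₁ + a₂·M₂·y₂ = 6·13·1 + 10·12·12 = 1518
Reduce mod 156: x ≡ 114
Check: 114 mod 12 = 6 ✓, 114 mod 13 = 10 ✓

x ≡ 114 (mod 156)


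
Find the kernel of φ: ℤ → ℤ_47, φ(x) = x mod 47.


Kernel = preimage of identity
ker(φ) = {x ∈ ℤ : x ≡ 0 (mod 47)} = 47ℤ = {0, ±47, ±94, ...}

ker(φ) = 47ℤ


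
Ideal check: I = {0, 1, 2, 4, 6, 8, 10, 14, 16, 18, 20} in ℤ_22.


Check ideal conditions for I = {0, 1, 2, 4, 6, 8, 10, 14, 16, 18, 20} in ℤ_22:
(1) I is an additive subgroup? No
(2) For r ∈ ℤ_22 and a ∈ I: r·a ∈ I? No  [counterexample: r=2, a=6, r·a mod 22 = 12 ∉ I]

No, I is not an ideal of ℤ_22


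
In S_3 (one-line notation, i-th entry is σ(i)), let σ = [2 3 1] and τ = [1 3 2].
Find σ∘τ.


σ∘τ: apply τ first, then σ
1 →τ 1 →σ 2
2 →τ 3 →σ 1
3 →τ 2 →σ 3

σ∘τ = [2 1 3]


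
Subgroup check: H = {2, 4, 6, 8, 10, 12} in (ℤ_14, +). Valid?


Subgroup test for H = {2, 4, 6, 8, 10, 12} in (ℤ_14, +):
(1) 0 ∈ H? No
(2) Closure: for all a,b ∈ H, (a+b) mod 14 ∈ H? No  [counterexample: 2 + 12 = 0 ∉ H]
(3) Inverses: for all a ∈ H, -a mod 14 ∈ H? Yes

No, H is not a subgroup of ℤ_14


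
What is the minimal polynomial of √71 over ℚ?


√71 satisfies x² - 71 = 0, irreducible over ℚ since 71 is squarefree

Minimal polynomial: x² - 71


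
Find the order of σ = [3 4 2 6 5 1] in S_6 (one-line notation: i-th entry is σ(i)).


Cycle decomposition: (1 3 2 4 6)
Cycle lengths: 5
Order = lcm(5) = 5

ord(σ) = 5


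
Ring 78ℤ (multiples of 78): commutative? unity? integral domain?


78ℤ is a commutative ring under +,× but has no multiplicative identity (1 ∉ 78ℤ); it has no zero divisors, but without unity it is not an integral domain
Commutative: Yes
Integral domain: No
Has unity: No

78ℤ (multiples of 78): Commutative=Yes, Unity=No


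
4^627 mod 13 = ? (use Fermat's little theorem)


Fermat's little theorem: if p is prime and gcd(a,p)=1, then a^(p-1) ≡ 1 (mod p)
p = 13 is prime, gcd(4,13) = 1
Reduce exponent: 627 mod 12 = 3
So 4^627 ≡ 4^3 (mod 13)
4^3 mod 13 = 12

4^627 ≡ 12 (mod 13)


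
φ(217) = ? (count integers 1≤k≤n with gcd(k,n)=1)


Factor n: 217 = 7 × 31
φ(n) = n · ∏(1 - 1/p) over distinct primes p | n
φ(217) = 217 · (1 - 1/7) · (1 - 1/31) = 180

φ(217) = 180


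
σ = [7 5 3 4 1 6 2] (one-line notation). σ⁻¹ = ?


To find σ⁻¹, swap domain and range:
σ(1) = 7 → σ⁻¹(7) = 1
σ(2) = 5 → σ⁻¹(5) = 2
σ(3) = 3 → σ⁻¹(3) = 3
σ(4) = 4 → σ⁻¹(4) = 4
σ(5) = 1 → σ⁻¹(1) = 5
σ(6) = 6 → σ⁻¹(6) = 6
σ(7) = 2 → σ⁻¹(2) = 7

σ⁻¹ = [5 7 3 4 2 6 1]


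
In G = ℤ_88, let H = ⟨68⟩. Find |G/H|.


|⟨68⟩| = n / gcd(68, 88) = 88 / 4 = 22
H is normal (ℤ_88 is abelian).
|G/H| = |G| / |H| = 88 / 22 = 4

|G/H| = 4


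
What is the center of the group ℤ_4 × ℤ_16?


Z(G) = {g ∈ G | gx = xg for all x ∈ G}
Direct product of abelian groups is abelian, so Z(G) = G

Z(ℤ_4 × ℤ_16) = ℤ_4 × ℤ_16


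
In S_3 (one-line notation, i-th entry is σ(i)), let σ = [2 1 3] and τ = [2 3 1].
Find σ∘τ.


σ∘τ: apply τ first, then σ
1 →τ 2 →σ 1
2 →τ 3 →σ 3
3 →τ 1 →σ 2

σ∘τ = [1 3 2]


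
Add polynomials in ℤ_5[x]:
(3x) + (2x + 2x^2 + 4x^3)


Add coefficients mod 5:
x^0: 0 + 0 = 0 (mod 5)
x^1: 3 + 2 = 0 (mod 5)
x^2: 0 + 2 = 2 (mod 5)
x^3: 0 + 4 = 4 (mod 5)
Result: 2x^2 + 4x^3

f + g = 2x^2 + 4x^3


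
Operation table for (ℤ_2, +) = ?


Elements: {0, 1}
Operation: addition mod 2
Entry (a, b) = (a + b) mod 2

Cayley table:
  | 0 | 1
0 | 0 | 1
1 | 1 | 0


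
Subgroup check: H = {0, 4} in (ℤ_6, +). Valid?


Subgroup test for H = {0, 4} in (ℤ_6, +):
(1) 0 ∈ H? Yes
(2) Closure: for all a,b ∈ H, (a+b) mod 6 ∈ H? No  [counterexample: 4 + 4 = 2 ∉ H]
(3) Inverses: for all a ∈ H, -a mod 6 ∈ H? No

No, H is not a subgroup of ℤ_6


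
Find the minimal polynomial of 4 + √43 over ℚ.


Let α = 4 + √43. Then α - 4 = √43, so (α - 4)² = 43, giving α² - 8α - 27 = 0. Degree 2 and α ∉ ℚ, so this is the minimal polynomial.

Minimal polynomial: x² - 8x - 27


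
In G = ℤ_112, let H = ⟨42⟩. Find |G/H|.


|⟨42⟩| = n / gcd(42, 112) = 112 / 14 = 8
H is normal (ℤ_112 is abelian).
|G/H| = |G| / |H| = 112 / 8 = 14

|G/H| = 14


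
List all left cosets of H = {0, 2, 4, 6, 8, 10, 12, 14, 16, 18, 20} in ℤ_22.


H = {0, 2, 4, 6, 8, 10, 12, 14, 16, 18, 20}, |H| = 11
Number of cosets = |G|/|H| = 22/11 = 2
0 + H = {0, 2, 4, 6, 8, 10, 12, 14, 16, 18, 20}
1 + H = {1, 3, 5, 7, 9, 11, 13, 15, 17, 19, 21}

Cosets: 0+H={0,2,4,6,8,10,12,14,16,18,20}; 1+H={1,3,5,7,9,11,13,15,17,19,21}


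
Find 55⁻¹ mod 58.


Use the extended Euclidean algorithm to write 1 = 55·s + 58·t; then s mod 58 is the inverse.
Euclidean algorithm:
  55 = 0·58 + 55
  58 = 1·55 + 3
  55 = 18·3 + 1
  3 = 3·1 + 0
gcd(55,58) = 1
Back-substitution gives: 55·(19) + 58·(-18) = 1
So 55⁻¹ ≡ 19 ≡ 19 (mod 58)
Check: 55 × 19 = 1045 ≡ 1 (mod 58) ✓

55⁻¹ ≡ 19 (mod 58)


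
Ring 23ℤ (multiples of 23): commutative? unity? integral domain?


23ℤ is a commutative ring under +,× but has no multiplicative identity (1 ∉ 23ℤ); it has no zero divisors, but without unity it is not an integral domain
Commutative: Yes
Integral domain: No
Has unity: No

23ℤ (multiples of 23): Commutative=Yes, Unity=No


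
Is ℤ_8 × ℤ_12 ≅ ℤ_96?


Comparing ℤ_8 × ℤ_12 and ℤ_96:
gcd(8,12) = 4 ≠ 1. Max element order in ℤ_8×ℤ_12 is lcm(8,12) = 24 < 96, so it has no element of order 96

No, ℤ_8 × ℤ_12 ≇ ℤ_96


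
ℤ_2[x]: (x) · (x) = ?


Expand and collect like terms; reduce coefficients mod 2:
x^0: 0·0 = 0 ≡ 0 (mod 2)
x^1: 0·1 + 1·0 = 0 ≡ 0 (mod 2)
x^2: 1·1 = 1 ≡ 1 (mod 2)
Result: x^2

f · g = x^2


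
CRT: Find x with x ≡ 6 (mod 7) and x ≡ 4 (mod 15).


m₁ = 7, m₂ = 15, gcd = 1, so CRT applies. M = m₁·m₂ = 105
Let M₁ = M/m₁ = 15, M₂ = M/m₂ = 7
Find y₁ ≡ M₁⁻¹ (mod m₁): 15⁻¹ ≡ 1 (mod 7)
Find y₂ ≡ M₂⁻¹ (mod m₂): 7⁻¹ ≡ 13 (mod 15)
x = a₁·M₁·y₁ + a₂·M₂·y₂ = 6·15·1 + 4·7·13 = 454
Reduce mod 105: x ≡ 34
Check: 34 mod 7 = 6 ✓, 34 mod 15 = 4 ✓

x ≡ 34 (mod 105)


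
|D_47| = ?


|D_n| = 2n (n rotations and n reflections)
|D_47| = 2×47 = 94

|D_47| = 94


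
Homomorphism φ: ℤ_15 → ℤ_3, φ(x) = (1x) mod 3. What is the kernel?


Kernel = preimage of identity
ker(φ) = {x ∈ ℤ_15 : 1x ≡ 0 (mod 3)}. Since 3 | 15, φ is well-defined. The kernel is the cyclic subgroup ⟨3⟩ of ℤ_15 (order 5), i.e. {0, 3, 6, 9, 12}

ker(φ) = {0, 3, 6, 9, 12}


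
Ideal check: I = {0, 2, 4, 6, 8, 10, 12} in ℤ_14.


Check ideal conditions for I = {0, 2, 4, 6, 8, 10, 12} in ℤ_14:
(1) I is an additive subgroup? Yes
(2) For r ∈ ℤ_14 and a ∈ I: r·a ∈ I? Yes

Yes, I is an ideal of ℤ_14


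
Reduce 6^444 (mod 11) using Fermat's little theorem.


Fermat's little theorem: if p is prime and gcd(a,p)=1, then a^(p-1) ≡ 1 (mod p)
p = 11 is prime, gcd(6,11) = 1
Reduce exponent: 444 mod 10 = 4
So 6^444 ≡ 6^4 (mod 11)
6^4 mod 11 = 9

6^444 ≡ 9 (mod 11)


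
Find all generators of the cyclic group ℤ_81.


g generates ℤ_n iff gcd(g,n) = 1
Prime factors of 81: 3
Generators are g ∈ {1,...,80} not divisible by any of these primes.
Generators: {1, 2, 4, 5, 7, 8, 10, 11, 13, 14, 16, 17, 19, 20, 22, 23, 25, 26, 28, 29, 31, 32, 34, 35, 37, 38, 40, 41, 43, 44, 46, 47, 49, 50, 52, 53, 55, 56, 58, 59, 61, 62, 64, 65, 67, 68, 70, 71, 73, 74, 76, 77, 79, 80}
Number of generators = φ(81) = 54

Generators of ℤ_81 = {1, 2, 4, 5, 7, 8, 10, 11, 13, 14, 16, 17, 19, 20, 22, 23, 25, 26, 28, 29, 31, 32, 34, 35, 37, 38, 40, 41, 43, 44, 46, 47, 49, 50, 52, 53, 55, 56, 58, 59, 61, 62, 64, 65, 67, 68, 70, 71, 73, 74, 76, 77, 79, 80}


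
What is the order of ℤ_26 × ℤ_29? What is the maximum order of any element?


|ℤ_26 × ℤ_29| = 26 × 29 = 754
Max element order = lcm(26,29) = 754
Cyclic? Yes (gcd=1)

|ℤ_26×ℤ_29| = 754, max element order = 754


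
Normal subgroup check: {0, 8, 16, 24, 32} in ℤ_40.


H = {0, 8, 16, 24, 32} in ℤ_40
ℤ_40 is abelian; every subgroup of an abelian group is normal

Yes, normal subgroup


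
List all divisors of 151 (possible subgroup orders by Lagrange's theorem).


Lagrange's theorem: |H| divides |G|
|G| = 151
Divisors of 151: 1, 151

Possible subgroup orders: {1, 151}


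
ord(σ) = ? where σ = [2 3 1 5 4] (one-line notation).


Cycle decomposition: (1 2 3) (4 5)
Cycle lengths: 3, 2
Order = lcm(3, 2) = 6

ord(σ) = 6


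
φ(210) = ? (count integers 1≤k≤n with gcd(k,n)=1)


Factor n: 210 = 2 × 3 × 5 × 7
φ(n) = n · ∏(1 - 1/p) over distinct primes p | n
φ(210) = 210 · (1 - 1/2) · (1 - 1/3) · (1 - 1/5) · (1 - 1/7) = 48

φ(210) = 48


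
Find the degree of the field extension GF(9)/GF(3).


GF(9) = GF(3^2), so the extension degree is 2

[GF(9)/GF(3)] = 2


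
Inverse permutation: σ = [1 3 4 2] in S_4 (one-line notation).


To find σ⁻¹, swap domain and range:
σ(1) = 1 → σ⁻¹(1) = 1
σ(2) = 3 → σ⁻¹(3) = 2
σ(3) = 4 → σ⁻¹(4) = 3
σ(4) = 2 → σ⁻¹(2) = 4

σ⁻¹ = [1 4 2 3]


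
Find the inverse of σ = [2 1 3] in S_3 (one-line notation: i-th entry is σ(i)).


To find σ⁻¹, swap domain and range:
σ(1) = 2 → σ⁻¹(2) = 1
σ(2) = 1 → σ⁻¹(1) = 2
σ(3) = 3 → σ⁻¹(3) = 3

σ⁻¹ = [2 1 3]


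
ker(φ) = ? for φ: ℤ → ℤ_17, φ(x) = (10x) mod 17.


Kernel = preimage of identity
ker(φ) = {x ∈ ℤ : 10x ≡ 0 (mod 17)}. gcd(10,17) = 1, so 10x ≡ 0 (mod 17) ⟺ x ≡ 0 (mod 17/1 = 17). Hence ker(φ) = 17ℤ

ker(φ) = 17ℤ


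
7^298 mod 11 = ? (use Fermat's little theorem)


Fermat's little theorem: if p is prime and gcd(a,p)=1, then a^(p-1) ≡ 1 (mod p)
p = 11 is prime, gcd(7,11) = 1
Reduce exponent: 298 mod 10 = 8
So 7^298 ≡ 7^8 (mod 11)
7^8 mod 11 = 9

7^298 ≡ 9 (mod 11)


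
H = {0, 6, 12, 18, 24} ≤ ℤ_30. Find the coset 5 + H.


5 + H = {5 + h (mod 30) : h ∈ H}
5+0=5, 5+6=11, 5+12=17, 5+18=23, 5+24=29

5 + H = {5, 11, 17, 23, 29}


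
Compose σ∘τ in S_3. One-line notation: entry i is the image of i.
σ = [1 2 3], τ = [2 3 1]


σ∘τ: apply τ first, then σ
1 →τ 2 →σ 2
2 →τ 3 →σ 3
3 →τ 1 →σ 1

σ∘τ = [2 3 1]


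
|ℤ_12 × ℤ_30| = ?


|A × B| = |A| · |B|
|ℤ_12 × ℤ_30| = 12 × 30 = 360

|ℤ_12 × ℤ_30| = 360


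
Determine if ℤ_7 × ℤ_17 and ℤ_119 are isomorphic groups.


Comparing ℤ_7 × ℤ_17 and ℤ_119:
gcd(7,17) = 1, so ℤ_7 × ℤ_17 ≅ ℤ_119 (CRT)

Yes, ℤ_7 × ℤ_17 ≅ ℤ_119


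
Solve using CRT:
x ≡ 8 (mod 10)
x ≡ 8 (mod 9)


m₁ = 10, m₂ = 9, gcd = 1, so CRT applies. M = m₁·m₂ = 90
Let M₁ = M/m₁ = 9, M₂ = M/m₂ = 10
Find y₁ ≡ M₁⁻¹ (mod m₁): 9⁻¹ ≡ 9 (mod 10)
Find y₂ ≡ M₂⁻¹ (mod m₂): 10⁻¹ ≡ 1 (mod 9)
x = a₁·M₁·y₁ + a₂·M₂·y₂ = 8·9·9 + 8·10·1 = 728
Reduce mod 90: x ≡ 8
Check: 8 mod 10 = 8 ✓, 8 mod 9 = 8 ✓

x ≡ 8 (mod 90)


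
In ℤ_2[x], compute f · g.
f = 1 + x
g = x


Expand and collect like terms; reduce coefficients mod 2:
x^0: 1·0 = 0 ≡ 0 (mod 2)
x^1: 1·1 + 1·0 = 1 ≡ 1 (mod 2)
x^2: 1·1 = 1 ≡ 1 (mod 2)
Result: x + x^2

f · g = x + x^2


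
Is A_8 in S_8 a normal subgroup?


H = A_8 in S_8
A_8 has index 2 in S_8, and every subgroup of index 2 is normal

Yes, normal subgroup


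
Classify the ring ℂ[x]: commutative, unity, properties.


Polynomial ring over ℂ (an integral domain) is a commutative integral domain with unity 1
Commutative: Yes
Integral domain: Yes
Has unity: Yes

ℂ[x]: Commutative=Yes, Unity=Yes


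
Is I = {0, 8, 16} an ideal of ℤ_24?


Check ideal conditions for I = {0, 8, 16} in ℤ_24:
(1) I is an additive subgroup? Yes
(2) For r ∈ ℤ_24 and a ∈ I: r·a ∈ I? Yes

Yes, I is an ideal of ℤ_24


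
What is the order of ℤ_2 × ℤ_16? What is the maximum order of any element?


|ℤ_2 × ℤ_16| = 2 × 16 = 32
Max element order = lcm(2,16) = 16
Cyclic? No (gcd=2)

|ℤ_2×ℤ_16| = 32, max element order = 16


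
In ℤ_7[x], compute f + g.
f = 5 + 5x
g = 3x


Add coefficients mod 7:
x^0: 5 + 0 = 5 (mod 7)
x^1: 5 + 3 = 1 (mod 7)
Result: 5 + x

f + g = 5 + x


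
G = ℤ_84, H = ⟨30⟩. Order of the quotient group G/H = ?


|⟨30⟩| = n / gcd(30, 84) = 84 / 6 = 14
H is normal (ℤ_84 is abelian).
|G/H| = |G| / |H| = 84 / 14 = 6

|G/H| = 6


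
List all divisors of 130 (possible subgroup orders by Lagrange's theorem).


Lagrange's theorem: |H| divides |G|
|G| = 130
Divisors of 130: 1, 2, 5, 10, 13, 26, 65, 130

Possible subgroup orders: {1, 2, 5, 10, 13, 26, 65, 130}


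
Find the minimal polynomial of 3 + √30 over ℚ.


Let α = 3 + √30. Then α - 3 = √30, so (α - 3)² = 30, giving α² - 6α - 21 = 0. Degree 2 and α ∉ ℚ, so this is the minimal polynomial.

Minimal polynomial: x² - 6x - 21


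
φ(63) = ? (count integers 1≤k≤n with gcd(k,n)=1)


Factor n: 63 = 3^2 × 7
φ(n) = n · ∏(1 - 1/p) over distinct primes p | n
φ(63) = 63 · (1 - 1/3) · (1 - 1/7) = 36

φ(63) = 36


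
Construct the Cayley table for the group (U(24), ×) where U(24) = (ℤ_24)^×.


Elements: {1, 5, 7, 11, 13, 17, 19, 23}
Operation: multiplication mod 24
Entry (a, b) = (a × b) mod 24

Cayley table:
   |  1 |  5 |  7 | 11 | 13 | 17 | 19 | 23
 1 |  1 |  5 |  7 | 11 | 13 | 17 | 19 | 23
 5 |  5 |  1 | 11 |  7 | 17 | 13 | 23 | 19
 7 |  7 | 11 |  1 |  5 | 19 | 23 | 13 | 17
11 | 11 |  7 |  5 |  1 | 23 | 19 | 17 | 13
13 | 13 | 17 | 19 | 23 |  1 |  5 |  7 | 11
17 | 17 | 13 | 23 | 19 |  5 |  1 | 11 |  7
19 | 19 | 23 | 13 | 17 |  7 | 11 |  1 |  5
23 | 23 | 19 | 17 | 13 | 11 |  7 |  5 |  1


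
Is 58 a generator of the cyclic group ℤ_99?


g generates ℤ_n iff gcd(g, n) = 1
gcd(58, 99) = 1
Since gcd = 1, 58 is a generator.

Yes, 58 generates ℤ_99


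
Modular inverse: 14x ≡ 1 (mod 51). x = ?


Use the extended Euclidean algorithm to write 1 = 14·s + 51·t; then s mod 51 is the inverse.
Euclidean algorithm:
  14 = 0·51 + 14
  51 = 3·14 + 9
  14 = 1·9 + 5
  9 = 1·5 + 4
  5 = 1·4 + 1
  4 = 4·1 + 0
gcd(14,51) = 1
Back-substitution gives: 14·(11) + 51·(-3) = 1
So 14⁻¹ ≡ 11 ≡ 11 (mod 51)
Check: 14 × 11 = 154 ≡ 1 (mod 51) ✓

14⁻¹ ≡ 11 (mod 51)


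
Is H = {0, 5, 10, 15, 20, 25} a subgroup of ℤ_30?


Subgroup test for H = {0, 5, 10, 15, 20, 25} in (ℤ_30, +):
(1) 0 ∈ H? Yes
(2) Closure: for all a,b ∈ H, (a+b) mod 30 ∈ H? Yes
(3) Inverses: for all a ∈ H, -a mod 30 ∈ H? Yes

Yes, H is a subgroup of ℤ_30


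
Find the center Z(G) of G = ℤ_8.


Z(G) = {g ∈ G | gx = xg for all x ∈ G}
ℤ_8 is abelian, so Z(G) = G

Z(ℤ_8) = ℤ_8


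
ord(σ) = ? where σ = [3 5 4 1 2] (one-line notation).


Cycle decomposition: (1 3 4) (2 5)
Cycle lengths: 3, 2
Order = lcm(3, 2) = 6

ord(σ) = 6


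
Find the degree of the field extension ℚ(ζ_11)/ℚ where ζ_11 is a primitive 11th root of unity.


[ℚ(ζ_n):ℚ] = deg Φ_n(x) = φ(n). Here φ(11) = 10

[ℚ(ζ_11)/ℚ where ζ_11 is a primitive 11th root of unity] = 10


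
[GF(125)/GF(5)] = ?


GF(125) = GF(5^3), so the extension degree is 3

[GF(125)/GF(5)] = 3


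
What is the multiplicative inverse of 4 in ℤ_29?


Use the extended Euclidean algorithm to write 1 = 4·s + 29·t; then s mod 29 is the inverse.
Euclidean algorithm:
  4 = 0·29 + 4
  29 = 7·4 + 1
  4 = 4·1 + 0
gcd(4,29) = 1
Back-substitution gives: 4·(-7) + 29·(1) = 1
So 4⁻¹ ≡ -7 ≡ 22 (mod 29)
Check: 4 × 22 = 88 ≡ 1 (mod 29) ✓

4⁻¹ ≡ 22 (mod 29)


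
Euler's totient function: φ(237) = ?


Factor n: 237 = 3 × 79
φ(n) = n · ∏(1 - 1/p) over distinct primes p | n
φ(237) = 237 · (1 - 1/3) · (1 - 1/79) = 156

φ(237) = 156


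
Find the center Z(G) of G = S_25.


Z(G) = {g ∈ G | gx = xg for all x ∈ G}
S_n is non-abelian for n ≥ 3; Z(S_25) is trivial

Z(S_25) = {e}


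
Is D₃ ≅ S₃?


Comparing D₃ and S₃:
Both are the unique non-abelian group of order 6

Yes, D₃ ≅ S₃


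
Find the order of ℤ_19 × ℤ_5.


|A × B| = |A| · |B|
|ℤ_19 × ℤ_5| = 19 × 5 = 95

|ℤ_19 × ℤ_5| = 95


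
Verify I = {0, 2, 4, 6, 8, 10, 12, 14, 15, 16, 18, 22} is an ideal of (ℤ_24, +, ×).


Check ideal conditions for I = {0, 2, 4, 6, 8, 10, 12, 14, 15, 16, 18, 22} in ℤ_24:
(1) I is an additive subgroup? No
(2) For r ∈ ℤ_24 and a ∈ I: r·a ∈ I? No  [counterexample: r=2, a=10, r·a mod 24 = 20 ∉ I]

No, I is not an ideal of ℤ_24


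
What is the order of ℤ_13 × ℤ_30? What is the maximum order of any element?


|ℤ_13 × ℤ_30| = 13 × 30 = 390
Max element order = lcm(13,30) = 390
Cyclic? Yes (gcd=1)

|ℤ_13×ℤ_30| = 390, max element order = 390


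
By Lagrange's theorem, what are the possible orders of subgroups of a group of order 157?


Lagrange's theorem: |H| divides |G|
|G| = 157
Divisors of 157: 1, 157

Possible subgroup orders: {1, 157}


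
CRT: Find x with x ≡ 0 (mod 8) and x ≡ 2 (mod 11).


m₁ = 8, m₂ = 11, gcd = 1, so CRT applies. M = m₁·m₂ = 88
Let M₁ = M/m₁ = 11, M₂ = M/m₂ = 8
Find y₁ ≡ M₁⁻¹ (mod m₁): 11⁻¹ ≡ 3 (mod 8)
Find y₂ ≡ M₂⁻¹ (mod m₂): 8⁻¹ ≡ 7 (mod 11)
x = a₁·M₁·y₁ + a₂·M₂·y₂ = 0·11·3 + 2·8·7 = 112
Reduce mod 88: x ≡ 24
Check: 24 mod 8 = 0 ✓, 24 mod 11 = 2 ✓

x ≡ 24 (mod 88)


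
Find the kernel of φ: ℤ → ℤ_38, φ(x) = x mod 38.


Kernel = preimage of identity
ker(φ) = {x ∈ ℤ : x ≡ 0 (mod 38)} = 38ℤ = {0, ±38, ±76, ...}

ker(φ) = 38ℤ


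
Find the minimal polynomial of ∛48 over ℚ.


∛48 satisfies x³ - 48 = 0, irreducible over ℚ (no rational root; 48 is not a perfect cube)

Minimal polynomial: x³ - 48
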